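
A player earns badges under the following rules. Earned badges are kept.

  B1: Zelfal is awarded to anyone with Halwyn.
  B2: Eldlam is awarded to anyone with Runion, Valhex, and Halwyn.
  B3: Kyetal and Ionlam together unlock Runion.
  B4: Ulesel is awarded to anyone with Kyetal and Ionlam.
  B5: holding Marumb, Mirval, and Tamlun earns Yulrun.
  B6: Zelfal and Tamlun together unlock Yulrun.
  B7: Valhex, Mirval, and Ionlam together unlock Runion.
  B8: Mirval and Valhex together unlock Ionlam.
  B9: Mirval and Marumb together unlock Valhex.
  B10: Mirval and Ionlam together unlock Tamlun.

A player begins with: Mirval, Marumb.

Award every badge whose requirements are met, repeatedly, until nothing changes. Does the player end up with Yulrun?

With Mirval and Marumb, Valhex is earned (B9).
With Mirval and Valhex, Ionlam is earned (B8).
With Mirval and Ionlam, Tamlun is earned (B10).
With Marumb, Mirval, and Tamlun, Yulrun is earned (B5).

Yes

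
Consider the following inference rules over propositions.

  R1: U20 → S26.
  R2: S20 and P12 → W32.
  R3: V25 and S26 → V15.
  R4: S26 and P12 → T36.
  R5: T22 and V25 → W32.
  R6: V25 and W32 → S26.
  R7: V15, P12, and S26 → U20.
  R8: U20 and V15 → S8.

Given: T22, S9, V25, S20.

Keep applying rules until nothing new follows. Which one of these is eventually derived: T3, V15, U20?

V15

From T22 and V25, R5 gives W32.
From V25 and W32, R6 gives S26.
V25 and S26 hold, so V15 follows (R3).
U20 would need V15, P12, and S26 (R7), but P12 is never established. No rule produces T3, and it is not given.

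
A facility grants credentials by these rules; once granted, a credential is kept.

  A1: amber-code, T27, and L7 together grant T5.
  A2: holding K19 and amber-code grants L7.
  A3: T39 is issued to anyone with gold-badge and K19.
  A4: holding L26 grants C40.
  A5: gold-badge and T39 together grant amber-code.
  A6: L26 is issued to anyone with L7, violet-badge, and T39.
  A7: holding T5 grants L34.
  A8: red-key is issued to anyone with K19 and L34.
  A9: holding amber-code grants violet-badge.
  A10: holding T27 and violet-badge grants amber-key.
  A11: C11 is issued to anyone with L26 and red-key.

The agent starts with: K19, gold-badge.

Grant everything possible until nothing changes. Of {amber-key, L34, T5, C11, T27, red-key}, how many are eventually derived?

amber-key would need T27 and violet-badge (A10), but T27 is never granted.
L34 would need T5 (A7), but T5 is never granted.
T5 would need amber-code, T27, and L7 (A1), but T27 is never granted.
C11 would need L26 and red-key (A11), but red-key is never granted.
No rule produces T27, and it is not given.
red-key would need K19 and L34 (A8), but L34 is never granted.
None of the 6 are reached.

0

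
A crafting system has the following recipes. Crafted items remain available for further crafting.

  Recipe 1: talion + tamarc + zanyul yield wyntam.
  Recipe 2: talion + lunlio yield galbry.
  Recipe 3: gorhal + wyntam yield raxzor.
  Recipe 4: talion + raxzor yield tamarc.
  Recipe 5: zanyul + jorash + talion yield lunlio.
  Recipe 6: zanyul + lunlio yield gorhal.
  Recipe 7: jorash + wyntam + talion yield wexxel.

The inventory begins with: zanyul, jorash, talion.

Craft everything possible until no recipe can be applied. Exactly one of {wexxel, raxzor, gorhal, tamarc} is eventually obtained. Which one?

gorhal

Using Recipe 5, zanyul, jorash, and talion make lunlio.
zanyul + lunlio → gorhal (Recipe 6).
tamarc would need talion and raxzor (Recipe 4), but raxzor is never obtained. raxzor would need gorhal and wyntam (Recipe 3), but wyntam is never obtained. wexxel would need jorash, wyntam, and talion (Recipe 7), but wyntam is never obtained.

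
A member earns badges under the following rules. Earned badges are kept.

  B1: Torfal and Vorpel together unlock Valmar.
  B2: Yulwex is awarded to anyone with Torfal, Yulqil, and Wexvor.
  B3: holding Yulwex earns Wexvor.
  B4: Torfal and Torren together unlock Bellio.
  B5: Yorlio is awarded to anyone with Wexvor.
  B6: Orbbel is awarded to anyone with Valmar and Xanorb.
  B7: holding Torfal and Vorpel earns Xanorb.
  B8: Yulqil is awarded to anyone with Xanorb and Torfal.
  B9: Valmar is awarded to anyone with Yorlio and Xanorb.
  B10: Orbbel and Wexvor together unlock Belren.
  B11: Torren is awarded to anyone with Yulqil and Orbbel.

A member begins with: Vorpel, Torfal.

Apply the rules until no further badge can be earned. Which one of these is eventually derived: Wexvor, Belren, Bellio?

With Torfal and Vorpel, Xanorb is earned (B7).
With Torfal and Vorpel, Valmar is earned (B1).
With Xanorb and Torfal, Yulqil is earned (B8).
With Valmar and Xanorb, Orbbel is earned (B6).
With Yulqil and Orbbel, Torren is earned (B11).
With Torfal and Torren, Bellio is earned (B4).
Wexvor would need Yulwex (B3), but Yulwex is never earned. Belren would need Orbbel and Wexvor (B10), but Wexvor is never earned.

Bellio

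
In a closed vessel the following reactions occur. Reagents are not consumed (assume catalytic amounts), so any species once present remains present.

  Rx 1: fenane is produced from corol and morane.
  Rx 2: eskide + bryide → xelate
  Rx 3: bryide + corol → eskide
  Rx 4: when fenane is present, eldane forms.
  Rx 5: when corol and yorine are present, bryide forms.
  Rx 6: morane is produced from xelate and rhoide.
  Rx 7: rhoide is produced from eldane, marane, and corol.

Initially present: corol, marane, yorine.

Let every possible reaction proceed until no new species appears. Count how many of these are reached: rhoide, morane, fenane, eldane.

rhoide would need eldane, marane, and corol (Rx 7), but eldane never forms.
morane would need xelate and rhoide (Rx 6), but rhoide never forms.
fenane would need corol and morane (Rx 1), but morane never forms.
eldane would need fenane (Rx 4), but fenane never forms.
None of the 4 are reached.

0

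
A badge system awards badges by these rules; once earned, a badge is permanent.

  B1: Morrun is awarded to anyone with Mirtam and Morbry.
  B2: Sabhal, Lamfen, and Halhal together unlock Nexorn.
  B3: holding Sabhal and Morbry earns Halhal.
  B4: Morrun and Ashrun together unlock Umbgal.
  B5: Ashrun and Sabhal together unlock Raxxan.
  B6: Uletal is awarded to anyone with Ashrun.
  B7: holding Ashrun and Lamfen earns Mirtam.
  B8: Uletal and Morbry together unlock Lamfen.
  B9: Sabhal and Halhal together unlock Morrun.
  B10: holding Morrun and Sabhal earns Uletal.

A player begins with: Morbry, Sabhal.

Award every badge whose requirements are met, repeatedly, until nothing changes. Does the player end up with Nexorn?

With Sabhal and Morbry, Halhal is earned (B3).
With Sabhal and Halhal, Morrun is earned (B9).
With Morrun and Sabhal, Uletal is earned (B10).
With Uletal and Morbry, Lamfen is earned (B8).
With Sabhal, Lamfen, and Halhal, Nexorn is earned (B2).

Yes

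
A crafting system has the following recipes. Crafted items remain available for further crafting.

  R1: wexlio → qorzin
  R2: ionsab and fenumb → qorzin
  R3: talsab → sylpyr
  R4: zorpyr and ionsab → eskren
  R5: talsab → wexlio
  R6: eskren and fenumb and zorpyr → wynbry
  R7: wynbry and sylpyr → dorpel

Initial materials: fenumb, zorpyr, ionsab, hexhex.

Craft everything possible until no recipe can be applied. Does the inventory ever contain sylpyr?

sylpyr would need talsab (R3), but talsab is never obtained.

No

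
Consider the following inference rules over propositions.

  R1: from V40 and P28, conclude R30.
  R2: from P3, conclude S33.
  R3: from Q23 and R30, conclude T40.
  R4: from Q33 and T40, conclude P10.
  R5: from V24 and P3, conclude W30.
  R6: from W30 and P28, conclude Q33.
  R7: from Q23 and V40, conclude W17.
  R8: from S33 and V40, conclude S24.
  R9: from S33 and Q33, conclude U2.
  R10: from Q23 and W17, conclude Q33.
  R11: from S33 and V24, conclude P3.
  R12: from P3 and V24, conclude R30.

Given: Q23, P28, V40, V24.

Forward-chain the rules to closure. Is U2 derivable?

U2 would need S33 and Q33 (R9), but S33 is never established.

No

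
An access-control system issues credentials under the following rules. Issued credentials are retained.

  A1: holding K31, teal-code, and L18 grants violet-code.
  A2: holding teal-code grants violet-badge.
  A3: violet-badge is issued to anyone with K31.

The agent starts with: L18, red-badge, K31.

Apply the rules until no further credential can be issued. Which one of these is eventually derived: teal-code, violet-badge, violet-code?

Holding K31 grants violet-badge (A3).
No rule produces teal-code, and it is not given. violet-code would need K31, teal-code, and L18 (A1), but teal-code is never granted.

violet-badge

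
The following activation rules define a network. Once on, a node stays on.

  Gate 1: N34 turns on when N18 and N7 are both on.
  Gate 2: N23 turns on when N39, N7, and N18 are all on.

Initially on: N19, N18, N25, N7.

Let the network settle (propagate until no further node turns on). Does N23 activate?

No

N23 would need N39, N7, and N18 (Gate 2), but N39 never turns on.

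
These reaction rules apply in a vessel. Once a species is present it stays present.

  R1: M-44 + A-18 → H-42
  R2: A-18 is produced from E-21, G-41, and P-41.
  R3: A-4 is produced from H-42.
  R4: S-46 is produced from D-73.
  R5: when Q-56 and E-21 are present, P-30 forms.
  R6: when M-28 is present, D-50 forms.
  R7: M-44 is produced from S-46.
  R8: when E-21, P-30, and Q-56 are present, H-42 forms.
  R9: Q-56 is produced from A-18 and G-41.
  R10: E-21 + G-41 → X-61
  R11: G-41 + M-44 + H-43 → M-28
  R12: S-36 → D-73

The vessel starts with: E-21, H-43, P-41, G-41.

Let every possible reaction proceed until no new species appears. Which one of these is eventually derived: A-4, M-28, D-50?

E-21, G-41, and P-41 present → A-18 forms (R2).
A-18 and G-41 present → Q-56 forms (R9).
Q-56 and E-21 present → P-30 forms (R5).
E-21, P-30, and Q-56 present → H-42 forms (R8).
H-42 present → A-4 forms (R3).
D-50 would need M-28 (R6), but M-28 never forms. M-28 would need G-41, M-44, and H-43 (R11), but M-44 never forms.

A-4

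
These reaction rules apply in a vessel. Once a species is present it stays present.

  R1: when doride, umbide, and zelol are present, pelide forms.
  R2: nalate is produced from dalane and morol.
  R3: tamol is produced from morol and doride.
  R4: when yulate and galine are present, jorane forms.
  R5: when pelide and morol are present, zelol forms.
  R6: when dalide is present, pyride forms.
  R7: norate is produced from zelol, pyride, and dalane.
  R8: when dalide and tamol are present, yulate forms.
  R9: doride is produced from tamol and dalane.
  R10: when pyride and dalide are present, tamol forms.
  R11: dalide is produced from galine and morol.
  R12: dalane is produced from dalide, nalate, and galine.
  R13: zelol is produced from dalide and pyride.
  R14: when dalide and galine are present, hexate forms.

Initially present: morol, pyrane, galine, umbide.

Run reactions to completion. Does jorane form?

Yes

galine and morol present → dalide forms (R11).
dalide present → pyride forms (R6).
pyride and dalide present → tamol forms (R10).
dalide and tamol present → yulate forms (R8).
yulate and galine present → jorane forms (R4).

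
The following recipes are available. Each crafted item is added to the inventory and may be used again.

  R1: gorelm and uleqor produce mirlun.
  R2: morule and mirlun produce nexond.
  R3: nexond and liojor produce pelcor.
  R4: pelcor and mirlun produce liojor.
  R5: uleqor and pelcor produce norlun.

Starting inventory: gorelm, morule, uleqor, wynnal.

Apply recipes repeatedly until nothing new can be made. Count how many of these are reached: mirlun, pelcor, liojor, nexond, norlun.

2

Using R1, gorelm and uleqor make mirlun.
morule and mirlun → nexond (R2).
mirlun: reached.
pelcor would need nexond and liojor (R3), but liojor is never obtained.
liojor would need pelcor and mirlun (R4), but pelcor is never obtained.
nexond: reached.
norlun would need uleqor and pelcor (R5), but pelcor is never obtained.
Reached: mirlun and nexond — 2 of the 5.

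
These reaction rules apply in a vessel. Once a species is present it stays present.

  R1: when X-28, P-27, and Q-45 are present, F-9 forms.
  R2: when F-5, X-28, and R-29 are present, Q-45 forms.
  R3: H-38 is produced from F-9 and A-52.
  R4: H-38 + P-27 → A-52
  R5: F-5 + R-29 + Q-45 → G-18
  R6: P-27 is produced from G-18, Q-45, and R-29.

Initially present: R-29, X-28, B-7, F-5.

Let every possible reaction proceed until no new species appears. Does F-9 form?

F-5, X-28, and R-29 present → Q-45 forms (R2).
F-5, R-29, and Q-45 present → G-18 forms (R5).
G-18, Q-45, and R-29 present → P-27 forms (R6).
X-28, P-27, and Q-45 present → F-9 forms (R1).

Yes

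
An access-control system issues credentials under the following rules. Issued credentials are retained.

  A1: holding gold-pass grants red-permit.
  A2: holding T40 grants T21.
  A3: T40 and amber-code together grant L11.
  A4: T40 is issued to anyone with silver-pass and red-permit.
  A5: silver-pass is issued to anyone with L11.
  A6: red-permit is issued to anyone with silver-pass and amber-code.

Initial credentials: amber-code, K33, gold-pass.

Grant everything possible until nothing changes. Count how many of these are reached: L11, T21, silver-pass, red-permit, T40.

Holding gold-pass grants red-permit (A1).
L11 would need T40 and amber-code (A3), but T40 is never granted.
T21 would need T40 (A2), but T40 is never granted.
silver-pass would need L11 (A5), but L11 is never granted.
red-permit: reached.
T40 would need silver-pass and red-permit (A4), but silver-pass is never granted.
Reached: red-permit — 1 of the 5.

1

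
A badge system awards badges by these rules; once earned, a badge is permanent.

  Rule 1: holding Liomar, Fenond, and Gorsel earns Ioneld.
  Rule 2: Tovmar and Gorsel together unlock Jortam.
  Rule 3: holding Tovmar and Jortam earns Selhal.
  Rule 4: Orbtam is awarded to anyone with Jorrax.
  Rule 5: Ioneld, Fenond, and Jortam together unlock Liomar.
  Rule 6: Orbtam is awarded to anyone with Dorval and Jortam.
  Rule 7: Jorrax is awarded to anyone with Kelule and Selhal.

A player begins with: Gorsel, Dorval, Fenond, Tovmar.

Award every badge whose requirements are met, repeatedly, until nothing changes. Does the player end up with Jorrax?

No

Jorrax would need Kelule and Selhal (Rule 7), but Kelule is never earned.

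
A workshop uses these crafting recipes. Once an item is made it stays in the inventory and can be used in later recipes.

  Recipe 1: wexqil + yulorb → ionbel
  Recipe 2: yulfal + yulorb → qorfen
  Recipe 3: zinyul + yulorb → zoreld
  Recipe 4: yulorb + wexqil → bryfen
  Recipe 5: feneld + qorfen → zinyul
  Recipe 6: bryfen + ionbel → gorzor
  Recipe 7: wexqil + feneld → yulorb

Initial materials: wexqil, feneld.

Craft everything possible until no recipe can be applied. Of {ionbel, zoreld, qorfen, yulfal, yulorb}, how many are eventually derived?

wexqil + feneld → yulorb (Recipe 7).
wexqil + yulorb → ionbel (Recipe 1).
ionbel: reached.
zoreld would need zinyul and yulorb (Recipe 3), but zinyul is never obtained.
qorfen would need yulfal and yulorb (Recipe 2), but yulfal is never obtained.
No rule produces yulfal, and it is not given.
yulorb: reached.
Reached: ionbel and yulorb — 2 of the 5.

2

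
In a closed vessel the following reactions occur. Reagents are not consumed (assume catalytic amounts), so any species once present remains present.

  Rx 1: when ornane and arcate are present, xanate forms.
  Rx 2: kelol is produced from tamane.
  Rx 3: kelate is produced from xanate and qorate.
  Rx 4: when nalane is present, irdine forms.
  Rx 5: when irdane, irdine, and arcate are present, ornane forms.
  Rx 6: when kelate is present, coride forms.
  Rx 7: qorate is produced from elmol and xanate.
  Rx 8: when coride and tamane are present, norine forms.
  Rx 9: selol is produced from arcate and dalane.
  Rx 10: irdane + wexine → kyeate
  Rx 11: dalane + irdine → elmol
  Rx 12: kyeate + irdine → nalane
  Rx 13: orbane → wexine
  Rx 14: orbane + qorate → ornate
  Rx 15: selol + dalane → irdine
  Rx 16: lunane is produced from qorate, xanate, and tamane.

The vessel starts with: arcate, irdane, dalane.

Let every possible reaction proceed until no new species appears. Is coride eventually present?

Yes

arcate and dalane present → selol forms (Rx 9).
selol and dalane present → irdine forms (Rx 15).
irdane, irdine, and arcate present → ornane forms (Rx 5).
dalane and irdine present → elmol forms (Rx 11).
ornane and arcate present → xanate forms (Rx 1).
elmol and xanate present → qorate forms (Rx 7).
xanate and qorate present → kelate forms (Rx 3).
kelate present → coride forms (Rx 6).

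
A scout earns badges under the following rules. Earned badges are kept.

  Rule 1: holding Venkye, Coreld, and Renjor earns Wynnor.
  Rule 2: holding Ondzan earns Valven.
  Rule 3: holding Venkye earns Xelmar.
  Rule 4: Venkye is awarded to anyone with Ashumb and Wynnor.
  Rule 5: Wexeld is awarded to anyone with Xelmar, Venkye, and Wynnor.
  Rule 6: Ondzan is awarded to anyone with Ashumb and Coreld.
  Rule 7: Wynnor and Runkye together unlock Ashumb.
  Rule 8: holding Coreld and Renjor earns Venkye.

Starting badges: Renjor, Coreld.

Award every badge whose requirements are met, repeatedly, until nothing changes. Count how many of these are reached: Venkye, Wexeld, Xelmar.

3

With Coreld and Renjor, Venkye is earned (Rule 8).
With Venkye, Coreld, and Renjor, Wynnor is earned (Rule 1).
With Venkye, Xelmar is earned (Rule 3).
With Xelmar, Venkye, and Wynnor, Wexeld is earned (Rule 5).
Venkye: reached.
Wexeld: reached.
Xelmar: reached.
All 3 are reached.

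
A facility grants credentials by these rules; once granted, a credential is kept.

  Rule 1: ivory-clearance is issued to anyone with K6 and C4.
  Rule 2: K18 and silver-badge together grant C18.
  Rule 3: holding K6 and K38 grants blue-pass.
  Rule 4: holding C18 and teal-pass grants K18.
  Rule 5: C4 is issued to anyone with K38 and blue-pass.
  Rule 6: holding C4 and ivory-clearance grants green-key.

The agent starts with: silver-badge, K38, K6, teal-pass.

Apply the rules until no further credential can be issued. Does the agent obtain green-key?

Yes

Holding K6 and K38 grants blue-pass (Rule 3).
Holding K38 and blue-pass grants C4 (Rule 5).
Holding K6 and C4 grants ivory-clearance (Rule 1).
Holding C4 and ivory-clearance grants green-key (Rule 6).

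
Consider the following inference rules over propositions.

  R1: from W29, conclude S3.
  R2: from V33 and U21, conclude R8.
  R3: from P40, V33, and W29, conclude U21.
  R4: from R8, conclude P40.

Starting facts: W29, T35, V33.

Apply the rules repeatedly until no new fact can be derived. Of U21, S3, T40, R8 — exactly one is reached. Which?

S3

W29 holds, so S3 follows (R1).
U21 would need P40, V33, and W29 (R3), but P40 is never established. No rule produces T40, and it is not given. R8 would need V33 and U21 (R2), but U21 is never established.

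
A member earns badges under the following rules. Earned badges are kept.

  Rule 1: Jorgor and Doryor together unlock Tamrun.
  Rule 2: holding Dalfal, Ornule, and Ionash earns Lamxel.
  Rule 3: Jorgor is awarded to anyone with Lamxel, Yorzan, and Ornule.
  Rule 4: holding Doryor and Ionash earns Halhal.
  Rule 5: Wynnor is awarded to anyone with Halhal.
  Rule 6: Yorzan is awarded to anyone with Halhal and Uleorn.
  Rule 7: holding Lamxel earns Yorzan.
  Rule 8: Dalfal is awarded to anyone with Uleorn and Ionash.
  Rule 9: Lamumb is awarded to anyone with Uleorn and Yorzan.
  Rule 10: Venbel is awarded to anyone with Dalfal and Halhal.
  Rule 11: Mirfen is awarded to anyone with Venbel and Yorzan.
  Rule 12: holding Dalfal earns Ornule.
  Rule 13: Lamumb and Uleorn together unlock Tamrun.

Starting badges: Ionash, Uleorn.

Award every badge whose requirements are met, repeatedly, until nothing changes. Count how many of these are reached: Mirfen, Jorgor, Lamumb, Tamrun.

With Uleorn and Ionash, Dalfal is earned (Rule 8).
With Dalfal, Ornule is earned (Rule 12).
With Dalfal, Ornule, and Ionash, Lamxel is earned (Rule 2).
With Lamxel, Yorzan is earned (Rule 7).
With Lamxel, Yorzan, and Ornule, Jorgor is earned (Rule 3).
With Uleorn and Yorzan, Lamumb is earned (Rule 9).
With Lamumb and Uleorn, Tamrun is earned (Rule 13).
Mirfen would need Venbel and Yorzan (Rule 11), but Venbel is never earned.
Jorgor: reached.
Lamumb: reached.
Tamrun: reached.
Reached: Jorgor, Lamumb, and Tamrun — 3 of the 4.

3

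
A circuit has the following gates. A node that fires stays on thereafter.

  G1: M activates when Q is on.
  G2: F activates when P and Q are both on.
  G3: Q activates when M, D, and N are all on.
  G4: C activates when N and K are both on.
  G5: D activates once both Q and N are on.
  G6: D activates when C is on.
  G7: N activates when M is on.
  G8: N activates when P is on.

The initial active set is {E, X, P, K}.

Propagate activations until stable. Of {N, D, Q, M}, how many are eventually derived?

G8: P on → N on.
G4: N and K on → C on.
G6: C on → D on.
N: reached.
D: reached.
Q would need M, D, and N (G3), but M never turns on.
M would need Q (G1), but Q never turns on.
Reached: N and D — 2 of the 4.

2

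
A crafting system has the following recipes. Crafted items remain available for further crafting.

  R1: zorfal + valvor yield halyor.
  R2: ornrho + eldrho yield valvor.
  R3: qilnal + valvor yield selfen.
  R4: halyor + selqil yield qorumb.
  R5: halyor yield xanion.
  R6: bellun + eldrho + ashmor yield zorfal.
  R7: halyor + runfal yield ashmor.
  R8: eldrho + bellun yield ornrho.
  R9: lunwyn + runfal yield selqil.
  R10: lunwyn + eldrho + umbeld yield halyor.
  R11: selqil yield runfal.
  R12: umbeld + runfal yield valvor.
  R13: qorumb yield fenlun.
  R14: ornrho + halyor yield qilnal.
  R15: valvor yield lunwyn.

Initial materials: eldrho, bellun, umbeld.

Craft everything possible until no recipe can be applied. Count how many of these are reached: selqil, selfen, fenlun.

1

Using R8, eldrho and bellun make ornrho.
ornrho + eldrho → valvor (R2).
valvor → lunwyn (R15).
Using R10, lunwyn, eldrho, and umbeld make halyor.
Using R14, ornrho and halyor make qilnal.
qilnal + valvor → selfen (R3).
selqil would need lunwyn and runfal (R9), but runfal is never obtained.
selfen: reached.
fenlun would need qorumb (R13), but qorumb is never obtained.
Reached: selfen — 1 of the 3.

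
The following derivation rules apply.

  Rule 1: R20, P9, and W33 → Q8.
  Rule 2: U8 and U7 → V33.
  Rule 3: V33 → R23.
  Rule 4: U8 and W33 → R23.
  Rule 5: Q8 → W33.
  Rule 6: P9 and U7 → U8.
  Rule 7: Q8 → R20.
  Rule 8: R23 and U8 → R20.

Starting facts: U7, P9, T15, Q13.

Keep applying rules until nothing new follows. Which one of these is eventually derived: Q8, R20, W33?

P9 and U7 hold, so U8 follows (Rule 6).
U8 and U7 hold, so V33 follows (Rule 2).
From V33, Rule 3 gives R23.
From R23 and U8, Rule 8 gives R20.
Q8 would need R20, P9, and W33 (Rule 1), but W33 is never established. W33 would need Q8 (Rule 5), but Q8 is never established.

R20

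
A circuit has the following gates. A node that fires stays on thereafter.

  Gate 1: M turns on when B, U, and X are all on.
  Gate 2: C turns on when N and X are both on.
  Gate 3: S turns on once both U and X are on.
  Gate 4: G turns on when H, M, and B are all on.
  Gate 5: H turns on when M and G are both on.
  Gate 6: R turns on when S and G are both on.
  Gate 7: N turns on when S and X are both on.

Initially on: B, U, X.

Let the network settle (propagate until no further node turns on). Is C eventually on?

U and X are on, so S turns on (Gate 3).
Gate 7: S and X on → N on.
N and X are on, so C turns on (Gate 2).

Yes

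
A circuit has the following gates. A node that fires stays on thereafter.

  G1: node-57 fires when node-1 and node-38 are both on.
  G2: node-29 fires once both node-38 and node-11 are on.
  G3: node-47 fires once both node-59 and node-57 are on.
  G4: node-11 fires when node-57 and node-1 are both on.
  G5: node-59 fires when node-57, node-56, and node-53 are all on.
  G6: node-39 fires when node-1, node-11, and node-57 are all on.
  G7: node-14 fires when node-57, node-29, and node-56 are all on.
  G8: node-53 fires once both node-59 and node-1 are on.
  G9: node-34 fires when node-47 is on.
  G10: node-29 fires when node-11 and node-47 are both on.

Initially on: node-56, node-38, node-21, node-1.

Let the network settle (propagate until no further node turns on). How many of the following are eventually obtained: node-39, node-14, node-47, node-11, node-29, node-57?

G1: node-1 and node-38 on → node-57 on.
node-57 and node-1 are on, so node-11 fires (G4).
G6: node-1, node-11, and node-57 on → node-39 on.
G2: node-38 and node-11 on → node-29 on.
node-57, node-29, and node-56 are on, so node-14 fires (G7).
node-39: reached.
node-14: reached.
node-47 would need node-59 and node-57 (G3), but node-59 never turns on.
node-11: reached.
node-29: reached.
node-57: reached.
Reached: node-39, node-14, node-11, node-29, and node-57 — 5 of the 6.

5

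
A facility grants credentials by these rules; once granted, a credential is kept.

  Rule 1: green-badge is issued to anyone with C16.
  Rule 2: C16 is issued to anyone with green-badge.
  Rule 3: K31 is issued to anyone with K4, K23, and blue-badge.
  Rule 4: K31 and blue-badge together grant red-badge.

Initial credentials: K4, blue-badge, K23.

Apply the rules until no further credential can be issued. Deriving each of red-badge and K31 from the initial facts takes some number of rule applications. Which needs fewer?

K31: Holding K4, K23, and blue-badge grants K31 (Rule 3). [1 rule application]
red-badge: Holding K4, K23, and blue-badge grants K31 (Rule 3). Holding K31 and blue-badge grants red-badge (Rule 4). [2 rule applications]
K31 needs fewer.

K31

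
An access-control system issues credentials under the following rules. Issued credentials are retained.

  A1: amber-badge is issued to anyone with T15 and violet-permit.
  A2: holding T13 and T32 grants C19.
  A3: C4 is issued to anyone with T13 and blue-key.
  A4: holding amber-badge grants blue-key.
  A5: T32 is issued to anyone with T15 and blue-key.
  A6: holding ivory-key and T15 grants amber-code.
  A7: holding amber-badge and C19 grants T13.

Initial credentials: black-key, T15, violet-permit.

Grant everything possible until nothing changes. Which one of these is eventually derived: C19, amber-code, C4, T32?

T32

Holding T15 and violet-permit grants amber-badge (A1).
Holding amber-badge grants blue-key (A4).
Holding T15 and blue-key grants T32 (A5).
amber-code would need ivory-key and T15 (A6), but ivory-key is never granted. C4 would need T13 and blue-key (A3), but T13 is never granted. C19 would need T13 and T32 (A2), but T13 is never granted.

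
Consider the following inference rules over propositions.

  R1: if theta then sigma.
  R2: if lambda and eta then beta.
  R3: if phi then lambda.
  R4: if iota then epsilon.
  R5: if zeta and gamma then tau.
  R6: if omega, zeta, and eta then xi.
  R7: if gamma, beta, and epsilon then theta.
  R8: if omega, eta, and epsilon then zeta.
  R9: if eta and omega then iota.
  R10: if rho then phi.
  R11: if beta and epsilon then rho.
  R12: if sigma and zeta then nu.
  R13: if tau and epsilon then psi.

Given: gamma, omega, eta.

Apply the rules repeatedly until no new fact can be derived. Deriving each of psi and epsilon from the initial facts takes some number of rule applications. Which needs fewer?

epsilon: From eta and omega, R9 gives iota. From iota, R4 gives epsilon. [2 rule applications]
psi: From eta and omega, R9 gives iota. iota holds, so epsilon follows (R4). omega, eta, and epsilon hold, so zeta follows (R8). From zeta and gamma, R5 gives tau. From tau and epsilon, R13 gives psi. [5 rule applications]
epsilon needs fewer.

epsilon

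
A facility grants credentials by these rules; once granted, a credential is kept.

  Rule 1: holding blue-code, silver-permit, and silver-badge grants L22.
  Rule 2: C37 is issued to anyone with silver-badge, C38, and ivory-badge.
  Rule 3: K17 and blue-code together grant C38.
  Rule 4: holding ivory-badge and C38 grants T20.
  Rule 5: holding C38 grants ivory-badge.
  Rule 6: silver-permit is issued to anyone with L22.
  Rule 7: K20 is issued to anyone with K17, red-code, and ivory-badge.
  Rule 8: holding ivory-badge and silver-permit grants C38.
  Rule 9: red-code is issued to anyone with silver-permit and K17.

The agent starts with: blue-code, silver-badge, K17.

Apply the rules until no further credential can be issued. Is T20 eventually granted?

Holding K17 and blue-code grants C38 (Rule 3).
Holding C38 grants ivory-badge (Rule 5).
Holding ivory-badge and C38 grants T20 (Rule 4).

Yes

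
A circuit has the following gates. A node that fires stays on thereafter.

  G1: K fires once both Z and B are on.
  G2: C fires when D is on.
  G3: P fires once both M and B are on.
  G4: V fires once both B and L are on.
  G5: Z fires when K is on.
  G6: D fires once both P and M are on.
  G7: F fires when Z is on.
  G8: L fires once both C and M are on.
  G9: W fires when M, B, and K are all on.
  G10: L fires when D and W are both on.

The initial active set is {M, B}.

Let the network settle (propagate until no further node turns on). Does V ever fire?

M and B are on, so P fires (G3).
G6: P and M on → D on.
D is on, so C fires (G2).
C and M are on, so L fires (G8).
G4: B and L on → V on.

Yes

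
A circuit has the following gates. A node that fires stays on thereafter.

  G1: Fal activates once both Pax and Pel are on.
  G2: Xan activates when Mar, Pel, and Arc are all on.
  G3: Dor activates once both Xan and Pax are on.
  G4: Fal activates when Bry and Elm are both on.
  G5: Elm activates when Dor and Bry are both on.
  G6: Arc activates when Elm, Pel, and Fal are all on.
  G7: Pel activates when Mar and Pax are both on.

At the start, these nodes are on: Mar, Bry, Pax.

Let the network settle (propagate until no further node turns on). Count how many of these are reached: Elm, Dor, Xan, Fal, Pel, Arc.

2

Mar and Pax are on, so Pel activates (G7).
Pax and Pel are on, so Fal activates (G1).
Elm would need Dor and Bry (G5), but Dor never turns on.
Dor would need Xan and Pax (G3), but Xan never turns on.
Xan would need Mar, Pel, and Arc (G2), but Arc never turns on.
Fal: reached.
Pel: reached.
Arc would need Elm, Pel, and Fal (G6), but Elm never turns on.
Reached: Fal and Pel — 2 of the 6.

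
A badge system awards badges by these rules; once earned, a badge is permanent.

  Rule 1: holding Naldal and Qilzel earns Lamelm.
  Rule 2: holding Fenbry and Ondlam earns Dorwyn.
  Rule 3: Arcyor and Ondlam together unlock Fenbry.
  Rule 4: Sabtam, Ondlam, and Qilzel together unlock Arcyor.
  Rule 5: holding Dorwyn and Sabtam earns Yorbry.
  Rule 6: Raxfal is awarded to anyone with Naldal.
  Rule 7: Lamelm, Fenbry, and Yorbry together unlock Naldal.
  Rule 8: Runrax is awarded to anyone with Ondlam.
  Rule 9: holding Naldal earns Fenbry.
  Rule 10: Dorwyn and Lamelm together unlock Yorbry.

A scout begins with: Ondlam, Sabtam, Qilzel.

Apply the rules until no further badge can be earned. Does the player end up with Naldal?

No

Naldal would need Lamelm, Fenbry, and Yorbry (Rule 7), but Lamelm is never earned.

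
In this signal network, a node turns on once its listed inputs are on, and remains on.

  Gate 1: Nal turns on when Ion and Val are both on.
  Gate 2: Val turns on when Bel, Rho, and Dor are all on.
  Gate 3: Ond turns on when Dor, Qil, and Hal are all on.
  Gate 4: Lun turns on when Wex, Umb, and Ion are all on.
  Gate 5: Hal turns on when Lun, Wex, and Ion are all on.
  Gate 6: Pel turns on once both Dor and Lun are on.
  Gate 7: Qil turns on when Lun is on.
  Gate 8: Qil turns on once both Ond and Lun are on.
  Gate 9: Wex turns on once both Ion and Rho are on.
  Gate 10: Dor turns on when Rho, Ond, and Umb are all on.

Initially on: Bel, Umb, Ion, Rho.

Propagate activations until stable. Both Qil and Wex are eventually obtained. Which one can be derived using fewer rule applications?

Wex

Wex: Ion and Rho are on, so Wex turns on (Gate 9). [1 rule application]
Qil: Gate 9: Ion and Rho on → Wex on. Gate 4: Wex, Umb, and Ion on → Lun on. Lun is on, so Qil turns on (Gate 7). [3 rule applications]
Wex needs fewer.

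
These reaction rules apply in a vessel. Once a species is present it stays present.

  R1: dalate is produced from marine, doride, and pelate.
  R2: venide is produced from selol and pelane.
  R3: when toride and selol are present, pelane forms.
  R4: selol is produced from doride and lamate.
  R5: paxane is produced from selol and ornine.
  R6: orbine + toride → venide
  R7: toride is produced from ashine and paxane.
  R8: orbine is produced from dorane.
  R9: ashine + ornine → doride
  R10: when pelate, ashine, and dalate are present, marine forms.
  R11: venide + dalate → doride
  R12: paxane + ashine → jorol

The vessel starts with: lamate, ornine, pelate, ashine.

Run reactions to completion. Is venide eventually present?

Yes

ashine and ornine present → doride forms (R9).
doride and lamate present → selol forms (R4).
selol and ornine present → paxane forms (R5).
ashine and paxane present → toride forms (R7).
toride and selol present → pelane forms (R3).
selol and pelane present → venide forms (R2).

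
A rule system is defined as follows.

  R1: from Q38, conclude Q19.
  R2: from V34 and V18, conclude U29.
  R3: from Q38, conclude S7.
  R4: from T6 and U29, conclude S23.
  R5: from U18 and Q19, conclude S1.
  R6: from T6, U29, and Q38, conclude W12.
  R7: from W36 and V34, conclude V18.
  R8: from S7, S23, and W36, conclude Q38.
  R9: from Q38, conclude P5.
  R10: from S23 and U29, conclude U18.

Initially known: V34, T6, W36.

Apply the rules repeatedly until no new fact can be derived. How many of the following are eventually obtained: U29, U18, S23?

W36 and V34 hold, so V18 follows (R7).
V34 and V18 hold, so U29 follows (R2).
From T6 and U29, R4 gives S23.
S23 and U29 hold, so U18 follows (R10).
U29: reached.
U18: reached.
S23: reached.
All 3 are reached.

3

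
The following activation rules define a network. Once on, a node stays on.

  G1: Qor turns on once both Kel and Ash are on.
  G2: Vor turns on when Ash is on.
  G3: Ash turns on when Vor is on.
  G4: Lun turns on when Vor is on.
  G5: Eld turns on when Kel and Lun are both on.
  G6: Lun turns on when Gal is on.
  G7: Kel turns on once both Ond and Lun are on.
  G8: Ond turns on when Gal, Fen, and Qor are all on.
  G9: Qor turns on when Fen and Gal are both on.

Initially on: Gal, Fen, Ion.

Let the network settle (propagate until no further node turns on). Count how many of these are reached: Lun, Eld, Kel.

3

G9: Fen and Gal on → Qor on.
Gal is on, so Lun turns on (G6).
G8: Gal, Fen, and Qor on → Ond on.
G7: Ond and Lun on → Kel on.
G5: Kel and Lun on → Eld on.
Lun: reached.
Eld: reached.
Kel: reached.
All 3 are reached.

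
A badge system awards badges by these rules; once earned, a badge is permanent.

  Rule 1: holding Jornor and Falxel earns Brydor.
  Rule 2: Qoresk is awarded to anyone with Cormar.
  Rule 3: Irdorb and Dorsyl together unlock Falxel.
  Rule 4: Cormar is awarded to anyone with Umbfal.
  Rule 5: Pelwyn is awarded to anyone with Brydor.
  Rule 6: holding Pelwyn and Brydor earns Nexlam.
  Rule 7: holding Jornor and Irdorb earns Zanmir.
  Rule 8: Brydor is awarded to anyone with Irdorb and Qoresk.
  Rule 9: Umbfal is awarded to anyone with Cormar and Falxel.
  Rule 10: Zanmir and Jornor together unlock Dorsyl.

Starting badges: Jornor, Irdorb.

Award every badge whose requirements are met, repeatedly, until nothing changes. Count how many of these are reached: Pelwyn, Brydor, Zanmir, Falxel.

With Jornor and Irdorb, Zanmir is earned (Rule 7).
With Zanmir and Jornor, Dorsyl is earned (Rule 10).
With Irdorb and Dorsyl, Falxel is earned (Rule 3).
With Jornor and Falxel, Brydor is earned (Rule 1).
With Brydor, Pelwyn is earned (Rule 5).
Pelwyn: reached.
Brydor: reached.
Zanmir: reached.
Falxel: reached.
All 4 are reached.

4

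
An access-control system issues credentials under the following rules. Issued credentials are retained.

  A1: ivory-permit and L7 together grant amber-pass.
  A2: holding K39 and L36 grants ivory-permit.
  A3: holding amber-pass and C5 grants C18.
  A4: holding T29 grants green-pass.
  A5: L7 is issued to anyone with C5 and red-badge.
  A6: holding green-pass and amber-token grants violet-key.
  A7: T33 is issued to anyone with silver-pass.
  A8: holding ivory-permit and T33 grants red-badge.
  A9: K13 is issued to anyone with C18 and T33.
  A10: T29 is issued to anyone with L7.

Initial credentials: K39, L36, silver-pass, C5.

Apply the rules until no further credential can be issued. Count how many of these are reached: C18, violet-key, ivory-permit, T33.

Holding silver-pass grants T33 (A7).
Holding K39 and L36 grants ivory-permit (A2).
Holding ivory-permit and T33 grants red-badge (A8).
Holding C5 and red-badge grants L7 (A5).
Holding ivory-permit and L7 grants amber-pass (A1).
Holding amber-pass and C5 grants C18 (A3).
C18: reached.
violet-key would need green-pass and amber-token (A6), but amber-token is never granted.
ivory-permit: reached.
T33: reached.
Reached: C18, ivory-permit, and T33 — 3 of the 4.

3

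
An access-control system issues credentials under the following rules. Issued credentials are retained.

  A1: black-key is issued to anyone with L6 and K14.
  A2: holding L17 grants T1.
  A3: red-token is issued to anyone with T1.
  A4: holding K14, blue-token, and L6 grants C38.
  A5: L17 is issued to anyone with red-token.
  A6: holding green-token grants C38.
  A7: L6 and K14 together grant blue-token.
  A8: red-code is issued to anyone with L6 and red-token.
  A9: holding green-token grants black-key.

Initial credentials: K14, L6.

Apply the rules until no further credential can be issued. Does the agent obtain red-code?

red-code would need L6 and red-token (A8), but red-token is never granted.

No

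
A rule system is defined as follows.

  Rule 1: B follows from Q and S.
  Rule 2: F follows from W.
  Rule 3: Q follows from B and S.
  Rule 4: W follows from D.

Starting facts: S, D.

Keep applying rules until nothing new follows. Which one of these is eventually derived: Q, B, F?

F

From D, Rule 4 gives W.
W holds, so F follows (Rule 2).
B would need Q and S (Rule 1), but Q is never established. Q would need B and S (Rule 3), but B is never established.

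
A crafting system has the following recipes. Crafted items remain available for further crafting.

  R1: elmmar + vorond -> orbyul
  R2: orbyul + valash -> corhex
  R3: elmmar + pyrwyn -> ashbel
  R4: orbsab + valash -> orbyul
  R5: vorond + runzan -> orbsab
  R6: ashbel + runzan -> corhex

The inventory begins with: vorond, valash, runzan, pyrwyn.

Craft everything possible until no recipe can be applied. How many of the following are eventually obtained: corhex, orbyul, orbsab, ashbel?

Using R5, vorond and runzan make orbsab.
Using R4, orbsab and valash make orbyul.
orbyul + valash -> corhex (R2).
corhex: reached.
orbyul: reached.
orbsab: reached.
ashbel would need elmmar and pyrwyn (R3), but elmmar is never obtained.
Reached: corhex, orbyul, and orbsab — 3 of the 4.

3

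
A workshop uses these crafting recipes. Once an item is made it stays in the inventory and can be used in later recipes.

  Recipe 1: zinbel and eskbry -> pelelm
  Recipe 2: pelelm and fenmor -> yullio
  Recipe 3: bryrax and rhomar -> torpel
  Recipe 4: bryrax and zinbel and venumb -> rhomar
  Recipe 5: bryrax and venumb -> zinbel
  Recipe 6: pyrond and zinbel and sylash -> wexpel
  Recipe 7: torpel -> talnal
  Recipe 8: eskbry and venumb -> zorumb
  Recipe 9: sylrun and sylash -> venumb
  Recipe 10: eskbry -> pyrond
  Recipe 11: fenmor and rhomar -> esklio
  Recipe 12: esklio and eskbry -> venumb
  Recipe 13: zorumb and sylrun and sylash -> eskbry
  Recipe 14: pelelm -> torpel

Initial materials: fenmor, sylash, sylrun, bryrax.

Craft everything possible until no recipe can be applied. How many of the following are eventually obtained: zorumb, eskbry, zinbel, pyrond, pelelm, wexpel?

Using Recipe 9, sylrun and sylash make venumb.
Using Recipe 5, bryrax and venumb make zinbel.
zorumb would need eskbry and venumb (Recipe 8), but eskbry is never obtained.
eskbry would need zorumb, sylrun, and sylash (Recipe 13), but zorumb is never obtained.
zinbel: reached.
pyrond would need eskbry (Recipe 10), but eskbry is never obtained.
pelelm would need zinbel and eskbry (Recipe 1), but eskbry is never obtained.
wexpel would need pyrond, zinbel, and sylash (Recipe 6), but pyrond is never obtained.
Reached: zinbel — 1 of the 6.

1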